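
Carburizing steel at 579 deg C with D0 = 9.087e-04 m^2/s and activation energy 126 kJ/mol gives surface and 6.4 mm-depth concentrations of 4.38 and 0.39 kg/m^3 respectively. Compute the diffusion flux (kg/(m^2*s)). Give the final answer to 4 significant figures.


Step 1: D = D0 * exp(-Qd/(R*T))
T = 579 + 273.15 = 852.15 K
D = 9.087e-04 * exp(-126e3 / (8.314 * 852.15)) = 1.71656e-11 m^2/s
Step 2: J = D * (C1 - C2) / dx
J = 1.71656e-11 * (4.38 - 0.39) / 6.4e-03
J = 1.07e-08 kg/(m^2*s)


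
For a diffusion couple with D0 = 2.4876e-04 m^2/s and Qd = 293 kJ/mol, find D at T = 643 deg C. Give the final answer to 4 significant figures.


D = D0 * exp(-Qd / (R*T))
T = 916.15 K
D = 2.4876e-04 * exp(-293e3 / (8.314 * 916.15))
D = 4.894e-21 m^2/s


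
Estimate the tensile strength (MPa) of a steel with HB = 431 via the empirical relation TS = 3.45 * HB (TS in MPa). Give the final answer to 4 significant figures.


TS (MPa) = 3.45 * HB
TS = 3.45 * 431
TS = 1487 MPa


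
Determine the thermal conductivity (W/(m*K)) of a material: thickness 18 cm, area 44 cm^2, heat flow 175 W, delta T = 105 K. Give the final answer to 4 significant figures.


k = Q*L / (A*dT)
L = 0.18 m, A = 4.4e-03 m^2
k = 175 * 0.18 / (4.4e-03 * 105)
k = 68.18 W/(m*K)


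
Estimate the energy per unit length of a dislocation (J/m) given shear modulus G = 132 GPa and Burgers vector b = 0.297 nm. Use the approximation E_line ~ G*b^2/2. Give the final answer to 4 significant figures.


E = G*b^2/2
b = 0.297 nm = 2.97e-10 m
G = 132 GPa = 1.32e+11 Pa
E = 0.5 * 1.32e+11 * (2.97e-10)^2
E = 5.822e-09 J/m


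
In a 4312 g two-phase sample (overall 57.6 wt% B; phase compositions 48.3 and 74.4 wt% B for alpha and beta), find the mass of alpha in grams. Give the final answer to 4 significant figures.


f_alpha = (C_beta - C0) / (C_beta - C_alpha)
f_alpha = (74.4 - 57.6) / (74.4 - 48.3) = 0.643678
m_alpha = f_alpha * m_total = 0.643678 * 4312 = 2776 g


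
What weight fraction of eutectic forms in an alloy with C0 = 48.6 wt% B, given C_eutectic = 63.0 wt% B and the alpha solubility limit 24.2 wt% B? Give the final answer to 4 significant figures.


f_primary = (C_e - C0) / (C_e - C_alpha_max)
f_primary = (63.0 - 48.6) / (63.0 - 24.2)
f_primary = 0.371134
f_eutectic = 1 - 0.371134 = 0.6289


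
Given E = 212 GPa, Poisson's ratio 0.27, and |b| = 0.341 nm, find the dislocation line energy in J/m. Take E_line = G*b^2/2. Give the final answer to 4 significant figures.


Step 1: G = E / (2*(1+nu))
G = 212 / (2*(1+0.27)) = 83.4646 GPa = 8.34646e+10 Pa
Step 2: E_line = G*b^2/2
b = 0.341 nm = 3.41e-10 m
E_line = 0.5 * 8.34646e+10 * (3.41e-10)^2 = 4.853e-09 J/m


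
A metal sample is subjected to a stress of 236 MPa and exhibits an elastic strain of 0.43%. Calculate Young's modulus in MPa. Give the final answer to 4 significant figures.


E = sigma / epsilon
epsilon = 0.43% = 4.3e-03
E = 236 / 4.3e-03
E = 54880 MPa


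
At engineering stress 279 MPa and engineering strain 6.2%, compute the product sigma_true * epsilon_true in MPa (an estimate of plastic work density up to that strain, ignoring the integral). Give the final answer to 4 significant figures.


sigma_true = sigma_eng * (1 + epsilon_eng)
sigma_true = 279 * (1 + 0.062) = 296.298 MPa
epsilon_true = ln(1 + epsilon_eng)
epsilon_true = ln(1 + 0.062) = 0.0601539
sigma_true * epsilon_true = 296.298 * 0.0601539 = 17.82 MPa


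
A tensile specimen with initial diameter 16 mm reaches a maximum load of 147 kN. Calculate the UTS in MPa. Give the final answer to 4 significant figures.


A0 = pi*(d/2)^2 = pi*(16/2)^2 = 201.062 mm^2
UTS = F_max / A0 = 147*1000 / 201.062
UTS = 731.1 MPa


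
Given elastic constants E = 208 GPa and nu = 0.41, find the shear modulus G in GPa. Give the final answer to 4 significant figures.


G = E / (2*(1+nu))
G = 208 / (2*(1+0.41))
G = 73.76 GPa


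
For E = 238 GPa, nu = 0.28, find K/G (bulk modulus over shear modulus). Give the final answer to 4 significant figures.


G = E / (2*(1+nu))
G = 238 / (2*(1+0.28)) = 92.9688 GPa
K = E / (3*(1-2*nu))
K = 238 / (3*(1-2*0.28)) = 180.303 GPa
K/G = 180.303 / 92.9688 = 1.939


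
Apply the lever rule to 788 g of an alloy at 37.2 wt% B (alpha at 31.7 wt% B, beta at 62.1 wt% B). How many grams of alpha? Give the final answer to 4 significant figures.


f_alpha = (C_beta - C0) / (C_beta - C_alpha)
f_alpha = (62.1 - 37.2) / (62.1 - 31.7) = 0.819079
m_alpha = f_alpha * m_total = 0.819079 * 788 = 645.4 g


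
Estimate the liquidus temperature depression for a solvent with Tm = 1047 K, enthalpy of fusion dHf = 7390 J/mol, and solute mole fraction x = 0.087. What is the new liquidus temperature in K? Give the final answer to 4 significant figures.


dT = R*Tm^2*x / dHf
dT = 8.314 * 1047^2 * 0.087 / 7390
dT = 107.295 K
T_new = 1047 - 107.295 = 939.7 K


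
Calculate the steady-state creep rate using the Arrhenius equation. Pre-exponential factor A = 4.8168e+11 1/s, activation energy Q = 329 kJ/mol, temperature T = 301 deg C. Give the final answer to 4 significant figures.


rate = A * exp(-Q / (R*T))
T = 301 + 273.15 = 574.15 K
rate = 4.8168e+11 * exp(-329e3 / (8.314 * 574.15))
rate = 5.625e-19 1/s


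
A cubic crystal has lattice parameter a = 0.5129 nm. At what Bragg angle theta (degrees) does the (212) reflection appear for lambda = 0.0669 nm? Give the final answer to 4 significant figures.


d = a / sqrt(h^2+k^2+l^2)
d = 0.5129 / sqrt(9) = 0.170967 nm
lambda = 2*d*sin(theta)  =>  sin(theta) = lambda / (2*d)
sin(theta) = 0.0669 / (2 * 0.170967) = 0.195652
theta = 11.28 deg


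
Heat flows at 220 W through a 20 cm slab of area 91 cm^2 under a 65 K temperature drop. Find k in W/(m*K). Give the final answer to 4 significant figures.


k = Q*L / (A*dT)
L = 0.2 m, A = 9.1e-03 m^2
k = 220 * 0.2 / (9.1e-03 * 65)
k = 74.39 W/(m*K)


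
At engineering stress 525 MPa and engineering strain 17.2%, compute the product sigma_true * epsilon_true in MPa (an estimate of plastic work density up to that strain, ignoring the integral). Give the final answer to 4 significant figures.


sigma_true = sigma_eng * (1 + epsilon_eng)
sigma_true = 525 * (1 + 0.172) = 615.3 MPa
epsilon_true = ln(1 + epsilon_eng)
epsilon_true = ln(1 + 0.172) = 0.158712
sigma_true * epsilon_true = 615.3 * 0.158712 = 97.66 MPa


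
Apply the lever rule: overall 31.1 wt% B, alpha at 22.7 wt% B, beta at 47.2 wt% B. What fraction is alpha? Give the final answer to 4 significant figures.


f_alpha = (C_beta - C0) / (C_beta - C_alpha)
f_alpha = (47.2 - 31.1) / (47.2 - 22.7)
f_alpha = 0.6571


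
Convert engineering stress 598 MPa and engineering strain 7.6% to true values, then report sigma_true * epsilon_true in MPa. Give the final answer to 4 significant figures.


sigma_true = sigma_eng * (1 + epsilon_eng)
sigma_true = 598 * (1 + 0.076) = 643.448 MPa
epsilon_true = ln(1 + epsilon_eng)
epsilon_true = ln(1 + 0.076) = 0.0732505
sigma_true * epsilon_true = 643.448 * 0.0732505 = 47.13 MPa


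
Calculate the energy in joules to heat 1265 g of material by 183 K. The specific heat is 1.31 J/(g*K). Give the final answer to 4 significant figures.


Q = m * cp * dT
Q = 1265 * 1.31 * 183
Q = 303300 J


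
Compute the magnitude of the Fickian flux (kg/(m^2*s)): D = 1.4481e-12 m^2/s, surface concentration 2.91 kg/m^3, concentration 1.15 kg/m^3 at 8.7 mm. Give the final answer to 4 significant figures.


J = -D * (dC/dx) = D * (C1 - C2) / dx
J = 1.4481e-12 * (2.91 - 1.15) / 8.7e-03
J = 2.929e-10 kg/(m^2*s)


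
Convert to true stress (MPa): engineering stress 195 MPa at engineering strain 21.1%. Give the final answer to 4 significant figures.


sigma_true = sigma_eng * (1 + epsilon_eng)
sigma_true = 195 * (1 + 0.211)
sigma_true = 236.1 MPa


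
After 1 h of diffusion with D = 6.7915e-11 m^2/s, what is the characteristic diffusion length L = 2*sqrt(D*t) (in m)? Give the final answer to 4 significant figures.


t = 1 hr = 3600 s
Diffusion length = 2*sqrt(D*t)
= 2*sqrt(6.7915e-11 * 3600)
= 9.889e-04 m


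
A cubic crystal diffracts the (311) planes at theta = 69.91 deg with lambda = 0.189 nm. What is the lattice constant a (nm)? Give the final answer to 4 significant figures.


d = lambda / (2*sin(theta))
d = 0.189 / (2*sin(69.91 deg))
d = 0.100622 nm
a = d * sqrt(h^2+k^2+l^2) = 0.100622 * sqrt(11)
a = 0.3337 nm


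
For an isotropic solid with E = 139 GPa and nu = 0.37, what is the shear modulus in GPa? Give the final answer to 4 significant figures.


G = E / (2*(1+nu))
G = 139 / (2*(1+0.37))
G = 50.73 GPa


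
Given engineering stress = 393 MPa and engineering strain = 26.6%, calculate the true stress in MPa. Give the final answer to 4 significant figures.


sigma_true = sigma_eng * (1 + epsilon_eng)
sigma_true = 393 * (1 + 0.266)
sigma_true = 497.5 MPa


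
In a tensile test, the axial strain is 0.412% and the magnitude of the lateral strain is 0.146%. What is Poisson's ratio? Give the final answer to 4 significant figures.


nu = -epsilon_lat / epsilon_axial
Lateral strain is contraction (negative), so using magnitudes:
nu = 0.146 / 0.412
nu = 0.3544


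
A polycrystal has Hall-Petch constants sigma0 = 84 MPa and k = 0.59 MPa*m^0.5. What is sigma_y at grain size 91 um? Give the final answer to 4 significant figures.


sigma_y = sigma0 + k / sqrt(d)
d = 91 um = 9.1e-05 m
sigma_y = 84 + 0.59 / sqrt(9.1e-05)
sigma_y = 145.8 MPa


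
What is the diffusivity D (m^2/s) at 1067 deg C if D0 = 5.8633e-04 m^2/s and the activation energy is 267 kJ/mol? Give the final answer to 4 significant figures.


D = D0 * exp(-Qd / (R*T))
T = 1340.15 K
D = 5.8633e-04 * exp(-267e3 / (8.314 * 1340.15))
D = 2.296e-14 m^2/s


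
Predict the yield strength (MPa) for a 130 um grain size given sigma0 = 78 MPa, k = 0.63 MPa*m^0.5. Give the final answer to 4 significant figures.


sigma_y = sigma0 + k / sqrt(d)
d = 130 um = 1.3e-04 m
sigma_y = 78 + 0.63 / sqrt(1.3e-04)
sigma_y = 133.3 MPa


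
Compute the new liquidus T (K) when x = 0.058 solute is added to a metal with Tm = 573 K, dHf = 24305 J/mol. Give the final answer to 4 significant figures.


dT = R*Tm^2*x / dHf
dT = 8.314 * 573^2 * 0.058 / 24305
dT = 6.51406 K
T_new = 573 - 6.51406 = 566.5 K


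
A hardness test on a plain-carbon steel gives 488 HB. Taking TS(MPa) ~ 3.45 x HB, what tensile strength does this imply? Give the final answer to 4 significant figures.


TS (MPa) = 3.45 * HB
TS = 3.45 * 488
TS = 1684 MPa


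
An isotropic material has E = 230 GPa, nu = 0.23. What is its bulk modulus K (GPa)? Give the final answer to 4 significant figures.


K = E / (3*(1-2*nu))
K = 230 / (3*(1-2*0.23))
K = 142 GPa


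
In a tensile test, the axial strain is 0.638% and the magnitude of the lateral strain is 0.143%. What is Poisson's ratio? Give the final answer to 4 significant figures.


nu = -epsilon_lat / epsilon_axial
Lateral strain is contraction (negative), so using magnitudes:
nu = 0.143 / 0.638
nu = 0.2241


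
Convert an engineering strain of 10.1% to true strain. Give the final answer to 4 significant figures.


epsilon_true = ln(1 + epsilon_eng)
epsilon_true = ln(1 + 0.101)
epsilon_true = 0.09622


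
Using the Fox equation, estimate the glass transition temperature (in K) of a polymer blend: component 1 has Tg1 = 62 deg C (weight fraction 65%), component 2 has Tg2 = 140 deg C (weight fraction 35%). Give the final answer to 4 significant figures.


1/Tg = w1/Tg1 + w2/Tg2 (in Kelvin)
Tg1 = 335.15 K, Tg2 = 413.15 K
1/Tg = 0.65/335.15 + 0.35/413.15
Tg = 358.9 K


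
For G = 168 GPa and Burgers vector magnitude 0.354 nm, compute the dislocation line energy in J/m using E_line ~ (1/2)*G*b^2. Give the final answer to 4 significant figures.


E = G*b^2/2
b = 0.354 nm = 3.54e-10 m
G = 168 GPa = 1.68e+11 Pa
E = 0.5 * 1.68e+11 * (3.54e-10)^2
E = 1.053e-08 J/m


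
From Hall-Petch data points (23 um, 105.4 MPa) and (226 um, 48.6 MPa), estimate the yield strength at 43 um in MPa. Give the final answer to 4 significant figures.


sigma_y = sigma0 + k / sqrt(d)
1/sqrt(d1) = 1/sqrt(2.3e-05) = 208.514;  1/sqrt(d2) = 66.519
k = (sigma1 - sigma2) / (1/sqrt(d1) - 1/sqrt(d2)) = (105.4 - 48.6) / (208.514 - 66.519) = 0.400013 MPa*m^0.5
sigma0 = sigma1 - k/sqrt(d1) = 105.4 - 0.400013*208.514 = 21.9915 MPa
sigma_y(d3) = 21.9915 + 0.400013 / sqrt(4.3e-05) = 82.99 MPa


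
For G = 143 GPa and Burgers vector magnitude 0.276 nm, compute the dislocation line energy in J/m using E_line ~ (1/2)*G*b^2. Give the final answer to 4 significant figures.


E = G*b^2/2
b = 0.276 nm = 2.76e-10 m
G = 143 GPa = 1.43e+11 Pa
E = 0.5 * 1.43e+11 * (2.76e-10)^2
E = 5.447e-09 J/m


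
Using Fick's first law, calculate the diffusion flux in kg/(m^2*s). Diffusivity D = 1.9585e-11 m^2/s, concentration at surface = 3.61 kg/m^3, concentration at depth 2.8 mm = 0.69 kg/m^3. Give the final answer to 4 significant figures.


J = -D * (dC/dx) = D * (C1 - C2) / dx
J = 1.9585e-11 * (3.61 - 0.69) / 2.8e-03
J = 2.042e-08 kg/(m^2*s)


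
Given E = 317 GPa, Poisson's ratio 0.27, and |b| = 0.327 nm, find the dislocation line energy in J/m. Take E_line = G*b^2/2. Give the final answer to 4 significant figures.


Step 1: G = E / (2*(1+nu))
G = 317 / (2*(1+0.27)) = 124.803 GPa = 1.24803e+11 Pa
Step 2: E_line = G*b^2/2
b = 0.327 nm = 3.27e-10 m
E_line = 0.5 * 1.24803e+11 * (3.27e-10)^2 = 6.673e-09 J/m


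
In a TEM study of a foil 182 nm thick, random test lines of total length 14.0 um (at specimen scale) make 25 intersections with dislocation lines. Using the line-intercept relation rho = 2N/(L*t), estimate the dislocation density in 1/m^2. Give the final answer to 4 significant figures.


rho = 2N / (L * t)
L = 14.0 um = 1.4e-05 m, t = 182 nm = 1.82e-07 m
rho = 2 * 25 / (1.4e-05 * 1.82e-07)
rho = 1.962e+13 1/m^2


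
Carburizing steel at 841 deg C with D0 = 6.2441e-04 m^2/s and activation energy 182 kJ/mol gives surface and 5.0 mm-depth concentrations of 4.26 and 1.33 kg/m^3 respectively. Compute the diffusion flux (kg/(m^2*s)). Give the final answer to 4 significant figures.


Step 1: D = D0 * exp(-Qd/(R*T))
T = 841 + 273.15 = 1114.15 K
D = 6.2441e-04 * exp(-182e3 / (8.314 * 1114.15)) = 1.83006e-12 m^2/s
Step 2: J = D * (C1 - C2) / dx
J = 1.83006e-12 * (4.26 - 1.33) / 5e-03
J = 1.072e-09 kg/(m^2*s)


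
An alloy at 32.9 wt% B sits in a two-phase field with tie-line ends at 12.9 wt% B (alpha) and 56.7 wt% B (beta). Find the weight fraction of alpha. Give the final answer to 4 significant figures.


f_alpha = (C_beta - C0) / (C_beta - C_alpha)
f_alpha = (56.7 - 32.9) / (56.7 - 12.9)
f_alpha = 0.5434


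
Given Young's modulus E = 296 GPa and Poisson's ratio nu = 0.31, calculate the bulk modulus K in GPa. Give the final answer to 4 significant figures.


K = E / (3*(1-2*nu))
K = 296 / (3*(1-2*0.31))
K = 259.6 GPa


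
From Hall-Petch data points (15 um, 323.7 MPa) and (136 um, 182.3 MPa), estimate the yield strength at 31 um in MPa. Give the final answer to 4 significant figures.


sigma_y = sigma0 + k / sqrt(d)
1/sqrt(d1) = 1/sqrt(1.5e-05) = 258.199;  1/sqrt(d2) = 85.7493
k = (sigma1 - sigma2) / (1/sqrt(d1) - 1/sqrt(d2)) = (323.7 - 182.3) / (258.199 - 85.7493) = 0.81995 MPa*m^0.5
sigma0 = sigma1 - k/sqrt(d1) = 323.7 - 0.81995*258.199 = 111.99 MPa
sigma_y(d3) = 111.99 + 0.81995 / sqrt(3.1e-05) = 259.3 MPa


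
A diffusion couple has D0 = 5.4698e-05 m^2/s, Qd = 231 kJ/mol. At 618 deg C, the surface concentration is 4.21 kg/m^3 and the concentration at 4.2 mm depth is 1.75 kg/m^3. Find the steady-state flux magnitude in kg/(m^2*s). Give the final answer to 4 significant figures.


Step 1: D = D0 * exp(-Qd/(R*T))
T = 618 + 273.15 = 891.15 K
D = 5.4698e-05 * exp(-231e3 / (8.314 * 891.15)) = 1.57561e-18 m^2/s
Step 2: J = D * (C1 - C2) / dx
J = 1.57561e-18 * (4.21 - 1.75) / 4.2e-03
J = 9.229e-16 kg/(m^2*s)


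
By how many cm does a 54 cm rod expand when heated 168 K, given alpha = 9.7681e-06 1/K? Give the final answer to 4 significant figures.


dL = L0 * alpha * dT
dL = 54 * 9.7681e-06 * 168
dL = 0.08862 cm


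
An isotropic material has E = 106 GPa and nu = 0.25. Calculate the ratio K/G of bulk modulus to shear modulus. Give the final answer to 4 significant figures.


G = E / (2*(1+nu))
G = 106 / (2*(1+0.25)) = 42.4 GPa
K = E / (3*(1-2*nu))
K = 106 / (3*(1-2*0.25)) = 70.6667 GPa
K/G = 70.6667 / 42.4 = 1.667


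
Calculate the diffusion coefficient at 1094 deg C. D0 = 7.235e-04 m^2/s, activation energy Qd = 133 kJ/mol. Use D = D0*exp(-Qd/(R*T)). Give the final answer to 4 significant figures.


D = D0 * exp(-Qd / (R*T))
T = 1367.15 K
D = 7.235e-04 * exp(-133e3 / (8.314 * 1367.15))
D = 5.994e-09 m^2/s


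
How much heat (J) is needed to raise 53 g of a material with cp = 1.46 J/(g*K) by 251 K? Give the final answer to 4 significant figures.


Q = m * cp * dT
Q = 53 * 1.46 * 251
Q = 19420 J


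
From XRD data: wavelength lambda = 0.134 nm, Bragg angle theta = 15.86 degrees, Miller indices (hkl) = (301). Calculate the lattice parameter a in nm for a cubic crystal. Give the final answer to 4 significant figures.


d = lambda / (2*sin(theta))
d = 0.134 / (2*sin(15.86 deg))
d = 0.245163 nm
a = d * sqrt(h^2+k^2+l^2) = 0.245163 * sqrt(10)
a = 0.7753 nm


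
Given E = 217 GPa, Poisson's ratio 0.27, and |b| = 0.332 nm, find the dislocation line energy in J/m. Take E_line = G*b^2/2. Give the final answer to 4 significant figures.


Step 1: G = E / (2*(1+nu))
G = 217 / (2*(1+0.27)) = 85.4331 GPa = 8.54331e+10 Pa
Step 2: E_line = G*b^2/2
b = 0.332 nm = 3.32e-10 m
E_line = 0.5 * 8.54331e+10 * (3.32e-10)^2 = 4.708e-09 J/m


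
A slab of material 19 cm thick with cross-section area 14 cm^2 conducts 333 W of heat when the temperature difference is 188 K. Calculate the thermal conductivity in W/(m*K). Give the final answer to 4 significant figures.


k = Q*L / (A*dT)
L = 0.19 m, A = 1.4e-03 m^2
k = 333 * 0.19 / (1.4e-03 * 188)
k = 240.4 W/(m*K)


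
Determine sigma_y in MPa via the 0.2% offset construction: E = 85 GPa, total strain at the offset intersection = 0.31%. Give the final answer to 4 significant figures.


Offset strain = 0.002
Elastic strain at yield = total_strain - offset = 3.1e-03 - 0.002 = 1.1e-03
sigma_y = E * elastic_strain = 85000 * 1.1e-03
sigma_y = 93.5 MPa


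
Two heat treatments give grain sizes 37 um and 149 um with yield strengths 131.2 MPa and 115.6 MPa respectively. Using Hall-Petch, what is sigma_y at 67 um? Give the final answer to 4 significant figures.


sigma_y = sigma0 + k / sqrt(d)
1/sqrt(d1) = 1/sqrt(3.7e-05) = 164.399;  1/sqrt(d2) = 81.9232
k = (sigma1 - sigma2) / (1/sqrt(d1) - 1/sqrt(d2)) = (131.2 - 115.6) / (164.399 - 81.9232) = 0.189146 MPa*m^0.5
sigma0 = sigma1 - k/sqrt(d1) = 131.2 - 0.189146*164.399 = 100.105 MPa
sigma_y(d3) = 100.105 + 0.189146 / sqrt(6.7e-05) = 123.2 MPa


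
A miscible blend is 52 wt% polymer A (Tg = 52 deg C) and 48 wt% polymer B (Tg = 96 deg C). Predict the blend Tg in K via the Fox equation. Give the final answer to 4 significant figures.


1/Tg = w1/Tg1 + w2/Tg2 (in Kelvin)
Tg1 = 325.15 K, Tg2 = 369.15 K
1/Tg = 0.52/325.15 + 0.48/369.15
Tg = 344.9 K


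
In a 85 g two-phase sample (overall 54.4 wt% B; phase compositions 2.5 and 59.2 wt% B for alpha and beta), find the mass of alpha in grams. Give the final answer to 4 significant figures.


f_alpha = (C_beta - C0) / (C_beta - C_alpha)
f_alpha = (59.2 - 54.4) / (59.2 - 2.5) = 0.0846561
m_alpha = f_alpha * m_total = 0.0846561 * 85 = 7.196 g


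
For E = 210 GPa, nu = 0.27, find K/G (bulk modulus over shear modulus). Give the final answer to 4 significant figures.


G = E / (2*(1+nu))
G = 210 / (2*(1+0.27)) = 82.6772 GPa
K = E / (3*(1-2*nu))
K = 210 / (3*(1-2*0.27)) = 152.174 GPa
K/G = 152.174 / 82.6772 = 1.841


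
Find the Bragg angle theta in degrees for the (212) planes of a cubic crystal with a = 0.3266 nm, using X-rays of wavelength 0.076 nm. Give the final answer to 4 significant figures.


d = a / sqrt(h^2+k^2+l^2)
d = 0.3266 / sqrt(9) = 0.108867 nm
lambda = 2*d*sin(theta)  =>  sin(theta) = lambda / (2*d)
sin(theta) = 0.076 / (2 * 0.108867) = 0.349051
theta = 20.43 deg


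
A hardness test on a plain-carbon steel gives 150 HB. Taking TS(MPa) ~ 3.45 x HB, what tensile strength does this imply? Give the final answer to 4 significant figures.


TS (MPa) = 3.45 * HB
TS = 3.45 * 150
TS = 517.5 MPa


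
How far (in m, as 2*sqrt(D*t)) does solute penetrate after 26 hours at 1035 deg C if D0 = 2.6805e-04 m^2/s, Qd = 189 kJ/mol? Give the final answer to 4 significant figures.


Step 1: D = D0 * exp(-Qd/(R*T))
T = 1308.15 K
D = 2.6805e-04 * exp(-189e3 / (8.314 * 1308.15)) = 7.60576e-12 m^2/s
Step 2: L = 2*sqrt(D*t)
t = 26 h = 93600 s
L = 2*sqrt(7.60576e-12 * 93600) = 1.687e-03 m


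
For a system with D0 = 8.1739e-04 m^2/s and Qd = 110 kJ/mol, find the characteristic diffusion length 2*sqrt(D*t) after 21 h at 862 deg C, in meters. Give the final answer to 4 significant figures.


Step 1: D = D0 * exp(-Qd/(R*T))
T = 1135.15 K
D = 8.1739e-04 * exp(-110e3 / (8.314 * 1135.15)) = 7.08806e-09 m^2/s
Step 2: L = 2*sqrt(D*t)
t = 21 h = 75600 s
L = 2*sqrt(7.08806e-09 * 75600) = 0.0463 m


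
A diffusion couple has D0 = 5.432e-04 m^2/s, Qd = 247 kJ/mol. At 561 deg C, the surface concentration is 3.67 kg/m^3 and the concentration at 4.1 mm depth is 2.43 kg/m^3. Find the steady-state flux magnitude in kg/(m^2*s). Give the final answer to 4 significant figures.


Step 1: D = D0 * exp(-Qd/(R*T))
T = 561 + 273.15 = 834.15 K
D = 5.432e-04 * exp(-247e3 / (8.314 * 834.15)) = 1.85017e-19 m^2/s
Step 2: J = D * (C1 - C2) / dx
J = 1.85017e-19 * (3.67 - 2.43) / 4.1e-03
J = 5.596e-17 kg/(m^2*s)


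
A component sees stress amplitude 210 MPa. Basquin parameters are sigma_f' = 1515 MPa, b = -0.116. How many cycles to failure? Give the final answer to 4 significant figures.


sigma_a = sigma_f' * (2*Nf)^b
2*Nf = (sigma_a / sigma_f')^(1/b)
2*Nf = (210 / 1515)^(1/-0.116)
2*Nf = 2.5016e+07
Nf = 1.251e+07 cycles


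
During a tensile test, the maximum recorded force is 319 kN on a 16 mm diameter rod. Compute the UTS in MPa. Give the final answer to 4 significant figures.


A0 = pi*(d/2)^2 = pi*(16/2)^2 = 201.062 mm^2
UTS = F_max / A0 = 319*1000 / 201.062
UTS = 1587 MPa


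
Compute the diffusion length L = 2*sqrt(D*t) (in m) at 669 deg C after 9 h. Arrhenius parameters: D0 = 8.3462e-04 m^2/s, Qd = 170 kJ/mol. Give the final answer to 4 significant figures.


Step 1: D = D0 * exp(-Qd/(R*T))
T = 942.15 K
D = 8.3462e-04 * exp(-170e3 / (8.314 * 942.15)) = 3.1334e-13 m^2/s
Step 2: L = 2*sqrt(D*t)
t = 9 h = 32400 s
L = 2*sqrt(3.1334e-13 * 32400) = 2.015e-04 m


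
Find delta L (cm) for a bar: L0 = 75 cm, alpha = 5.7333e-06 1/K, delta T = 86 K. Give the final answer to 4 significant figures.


dL = L0 * alpha * dT
dL = 75 * 5.7333e-06 * 86
dL = 0.03698 cm


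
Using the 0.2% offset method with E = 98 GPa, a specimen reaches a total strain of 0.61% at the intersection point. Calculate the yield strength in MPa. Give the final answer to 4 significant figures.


Offset strain = 0.002
Elastic strain at yield = total_strain - offset = 6.1e-03 - 0.002 = 4.1e-03
sigma_y = E * elastic_strain = 98000 * 4.1e-03
sigma_y = 401.8 MPa


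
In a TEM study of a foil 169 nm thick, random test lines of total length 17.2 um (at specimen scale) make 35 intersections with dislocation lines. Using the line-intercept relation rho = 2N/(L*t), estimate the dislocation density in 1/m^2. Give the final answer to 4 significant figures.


rho = 2N / (L * t)
L = 17.2 um = 1.72e-05 m, t = 169 nm = 1.69e-07 m
rho = 2 * 35 / (1.72e-05 * 1.69e-07)
rho = 2.408e+13 1/m^2


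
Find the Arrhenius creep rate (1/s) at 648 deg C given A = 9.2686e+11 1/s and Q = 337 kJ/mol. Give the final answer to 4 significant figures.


rate = A * exp(-Q / (R*T))
T = 648 + 273.15 = 921.15 K
rate = 9.2686e+11 * exp(-337e3 / (8.314 * 921.15))
rate = 7.185e-08 1/s


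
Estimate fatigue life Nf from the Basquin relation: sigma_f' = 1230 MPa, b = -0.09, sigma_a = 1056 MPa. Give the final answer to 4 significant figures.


sigma_a = sigma_f' * (2*Nf)^b
2*Nf = (sigma_a / sigma_f')^(1/b)
2*Nf = (1056 / 1230)^(1/-0.09)
2*Nf = 5.44519
Nf = 2.723 cycles


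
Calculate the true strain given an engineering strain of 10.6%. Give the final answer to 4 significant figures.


epsilon_true = ln(1 + epsilon_eng)
epsilon_true = ln(1 + 0.106)
epsilon_true = 0.1007


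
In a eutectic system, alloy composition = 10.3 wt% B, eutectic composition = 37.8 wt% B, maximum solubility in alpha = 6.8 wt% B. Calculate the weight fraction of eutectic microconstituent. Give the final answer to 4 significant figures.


f_primary = (C_e - C0) / (C_e - C_alpha_max)
f_primary = (37.8 - 10.3) / (37.8 - 6.8)
f_primary = 0.887097
f_eutectic = 1 - 0.887097 = 0.1129


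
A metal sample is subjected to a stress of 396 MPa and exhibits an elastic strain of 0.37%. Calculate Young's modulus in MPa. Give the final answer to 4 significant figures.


E = sigma / epsilon
epsilon = 0.37% = 3.7e-03
E = 396 / 3.7e-03
E = 107000 MPa


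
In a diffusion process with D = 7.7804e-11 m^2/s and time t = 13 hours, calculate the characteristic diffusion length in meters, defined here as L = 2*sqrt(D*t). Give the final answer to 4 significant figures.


t = 13 hr = 46800 s
Diffusion length = 2*sqrt(D*t)
= 2*sqrt(7.7804e-11 * 46800)
= 3.816e-03 m


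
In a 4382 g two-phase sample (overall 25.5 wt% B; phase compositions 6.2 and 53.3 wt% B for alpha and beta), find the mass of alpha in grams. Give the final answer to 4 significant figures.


f_alpha = (C_beta - C0) / (C_beta - C_alpha)
f_alpha = (53.3 - 25.5) / (53.3 - 6.2) = 0.590234
m_alpha = f_alpha * m_total = 0.590234 * 4382 = 2586 g


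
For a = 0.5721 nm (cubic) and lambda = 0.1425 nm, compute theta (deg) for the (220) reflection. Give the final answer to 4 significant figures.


d = a / sqrt(h^2+k^2+l^2)
d = 0.5721 / sqrt(8) = 0.202268 nm
lambda = 2*d*sin(theta)  =>  sin(theta) = lambda / (2*d)
sin(theta) = 0.1425 / (2 * 0.202268) = 0.352256
theta = 20.63 deg


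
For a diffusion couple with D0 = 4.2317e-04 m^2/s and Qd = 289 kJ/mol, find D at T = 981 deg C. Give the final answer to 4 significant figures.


D = D0 * exp(-Qd / (R*T))
T = 1254.15 K
D = 4.2317e-04 * exp(-289e3 / (8.314 * 1254.15))
D = 3.885e-16 m^2/s


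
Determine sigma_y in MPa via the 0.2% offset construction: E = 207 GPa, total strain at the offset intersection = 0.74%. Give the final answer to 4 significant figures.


Offset strain = 0.002
Elastic strain at yield = total_strain - offset = 7.4e-03 - 0.002 = 5.4e-03
sigma_y = E * elastic_strain = 207000 * 5.4e-03
sigma_y = 1118 MPa


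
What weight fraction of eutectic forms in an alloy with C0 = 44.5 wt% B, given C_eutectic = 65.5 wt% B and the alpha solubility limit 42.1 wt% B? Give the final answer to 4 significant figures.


f_primary = (C_e - C0) / (C_e - C_alpha_max)
f_primary = (65.5 - 44.5) / (65.5 - 42.1)
f_primary = 0.897436
f_eutectic = 1 - 0.897436 = 0.1026


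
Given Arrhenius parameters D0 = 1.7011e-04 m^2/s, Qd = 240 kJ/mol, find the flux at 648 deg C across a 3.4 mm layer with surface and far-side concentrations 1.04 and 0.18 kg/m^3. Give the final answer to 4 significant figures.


Step 1: D = D0 * exp(-Qd/(R*T))
T = 648 + 273.15 = 921.15 K
D = 1.7011e-04 * exp(-240e3 / (8.314 * 921.15)) = 4.17659e-18 m^2/s
Step 2: J = D * (C1 - C2) / dx
J = 4.17659e-18 * (1.04 - 0.18) / 3.4e-03
J = 1.056e-15 kg/(m^2*s)


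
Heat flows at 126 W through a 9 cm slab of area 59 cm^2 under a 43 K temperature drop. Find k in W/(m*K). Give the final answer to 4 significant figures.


k = Q*L / (A*dT)
L = 0.09 m, A = 5.9e-03 m^2
k = 126 * 0.09 / (5.9e-03 * 43)
k = 44.7 W/(m*K)


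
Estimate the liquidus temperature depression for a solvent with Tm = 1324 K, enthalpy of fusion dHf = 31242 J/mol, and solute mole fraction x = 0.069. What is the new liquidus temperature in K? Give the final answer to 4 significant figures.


dT = R*Tm^2*x / dHf
dT = 8.314 * 1324^2 * 0.069 / 31242
dT = 32.1882 K
T_new = 1324 - 32.1882 = 1292 K


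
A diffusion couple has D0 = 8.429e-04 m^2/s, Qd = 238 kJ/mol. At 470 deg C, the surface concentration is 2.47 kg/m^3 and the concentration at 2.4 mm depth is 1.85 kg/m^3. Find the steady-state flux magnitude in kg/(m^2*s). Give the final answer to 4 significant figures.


Step 1: D = D0 * exp(-Qd/(R*T))
T = 470 + 273.15 = 743.15 K
D = 8.429e-04 * exp(-238e3 / (8.314 * 743.15)) = 1.5725e-20 m^2/s
Step 2: J = D * (C1 - C2) / dx
J = 1.5725e-20 * (2.47 - 1.85) / 2.4e-03
J = 4.062e-18 kg/(m^2*s)


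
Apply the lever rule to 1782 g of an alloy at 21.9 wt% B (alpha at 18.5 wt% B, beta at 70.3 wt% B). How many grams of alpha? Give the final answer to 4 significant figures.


f_alpha = (C_beta - C0) / (C_beta - C_alpha)
f_alpha = (70.3 - 21.9) / (70.3 - 18.5) = 0.934363
m_alpha = f_alpha * m_total = 0.934363 * 1782 = 1665 g


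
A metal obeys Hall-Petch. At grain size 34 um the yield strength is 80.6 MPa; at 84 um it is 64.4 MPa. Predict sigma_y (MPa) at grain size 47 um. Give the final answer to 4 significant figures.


sigma_y = sigma0 + k / sqrt(d)
1/sqrt(d1) = 1/sqrt(3.4e-05) = 171.499;  1/sqrt(d2) = 109.109
k = (sigma1 - sigma2) / (1/sqrt(d1) - 1/sqrt(d2)) = (80.6 - 64.4) / (171.499 - 109.109) = 0.259658 MPa*m^0.5
sigma0 = sigma1 - k/sqrt(d1) = 80.6 - 0.259658*171.499 = 36.0689 MPa
sigma_y(d3) = 36.0689 + 0.259658 / sqrt(4.7e-05) = 73.94 MPa


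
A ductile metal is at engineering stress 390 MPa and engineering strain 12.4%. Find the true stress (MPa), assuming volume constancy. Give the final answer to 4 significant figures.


sigma_true = sigma_eng * (1 + epsilon_eng)
sigma_true = 390 * (1 + 0.124)
sigma_true = 438.4 MPa


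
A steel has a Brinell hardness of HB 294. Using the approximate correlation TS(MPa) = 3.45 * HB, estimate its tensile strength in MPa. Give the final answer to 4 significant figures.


TS (MPa) = 3.45 * HB
TS = 3.45 * 294
TS = 1014 MPa


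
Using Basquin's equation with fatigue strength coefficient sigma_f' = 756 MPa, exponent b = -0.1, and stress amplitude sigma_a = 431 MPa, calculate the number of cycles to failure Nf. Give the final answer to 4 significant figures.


sigma_a = sigma_f' * (2*Nf)^b
2*Nf = (sigma_a / sigma_f')^(1/b)
2*Nf = (431 / 756)^(1/-0.1)
2*Nf = 275.705
Nf = 137.9 cycles


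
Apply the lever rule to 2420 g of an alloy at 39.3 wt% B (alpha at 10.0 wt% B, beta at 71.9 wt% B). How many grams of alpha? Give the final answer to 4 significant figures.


f_alpha = (C_beta - C0) / (C_beta - C_alpha)
f_alpha = (71.9 - 39.3) / (71.9 - 10.0) = 0.526656
m_alpha = f_alpha * m_total = 0.526656 * 2420 = 1275 g


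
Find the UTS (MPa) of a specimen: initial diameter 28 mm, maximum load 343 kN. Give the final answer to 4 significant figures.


A0 = pi*(d/2)^2 = pi*(28/2)^2 = 615.752 mm^2
UTS = F_max / A0 = 343*1000 / 615.752
UTS = 557 MPa


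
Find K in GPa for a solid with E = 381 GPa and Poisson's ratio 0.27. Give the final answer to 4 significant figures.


K = E / (3*(1-2*nu))
K = 381 / (3*(1-2*0.27))
K = 276.1 GPa


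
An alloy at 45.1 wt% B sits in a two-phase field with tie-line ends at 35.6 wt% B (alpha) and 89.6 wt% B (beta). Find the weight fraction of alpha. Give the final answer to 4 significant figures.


f_alpha = (C_beta - C0) / (C_beta - C_alpha)
f_alpha = (89.6 - 45.1) / (89.6 - 35.6)
f_alpha = 0.8241


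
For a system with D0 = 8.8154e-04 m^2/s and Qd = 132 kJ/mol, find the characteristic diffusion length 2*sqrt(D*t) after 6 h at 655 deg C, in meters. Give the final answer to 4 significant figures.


Step 1: D = D0 * exp(-Qd/(R*T))
T = 928.15 K
D = 8.8154e-04 * exp(-132e3 / (8.314 * 928.15)) = 3.28282e-11 m^2/s
Step 2: L = 2*sqrt(D*t)
t = 6 h = 21600 s
L = 2*sqrt(3.28282e-11 * 21600) = 1.684e-03 m


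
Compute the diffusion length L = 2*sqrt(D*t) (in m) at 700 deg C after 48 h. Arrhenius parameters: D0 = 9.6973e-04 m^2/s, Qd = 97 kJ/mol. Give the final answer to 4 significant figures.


Step 1: D = D0 * exp(-Qd/(R*T))
T = 973.15 K
D = 9.6973e-04 * exp(-97e3 / (8.314 * 973.15)) = 6.0243e-09 m^2/s
Step 2: L = 2*sqrt(D*t)
t = 48 h = 172800 s
L = 2*sqrt(6.0243e-09 * 172800) = 0.06453 m


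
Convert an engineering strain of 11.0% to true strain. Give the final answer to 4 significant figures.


epsilon_true = ln(1 + epsilon_eng)
epsilon_true = ln(1 + 0.11)
epsilon_true = 0.1044


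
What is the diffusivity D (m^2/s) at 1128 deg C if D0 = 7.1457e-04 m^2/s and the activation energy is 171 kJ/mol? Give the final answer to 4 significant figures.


D = D0 * exp(-Qd / (R*T))
T = 1401.15 K
D = 7.1457e-04 * exp(-171e3 / (8.314 * 1401.15))
D = 3.013e-10 m^2/s


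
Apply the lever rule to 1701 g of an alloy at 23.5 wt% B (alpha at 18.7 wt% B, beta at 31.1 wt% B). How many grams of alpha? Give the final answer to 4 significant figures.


f_alpha = (C_beta - C0) / (C_beta - C_alpha)
f_alpha = (31.1 - 23.5) / (31.1 - 18.7) = 0.612903
m_alpha = f_alpha * m_total = 0.612903 * 1701 = 1043 g


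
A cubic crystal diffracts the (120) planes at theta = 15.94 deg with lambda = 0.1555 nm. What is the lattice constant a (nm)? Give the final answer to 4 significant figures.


d = lambda / (2*sin(theta))
d = 0.1555 / (2*sin(15.94 deg))
d = 0.283108 nm
a = d * sqrt(h^2+k^2+l^2) = 0.283108 * sqrt(5)
a = 0.633 nm


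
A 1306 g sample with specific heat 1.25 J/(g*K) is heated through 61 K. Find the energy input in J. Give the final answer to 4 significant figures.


Q = m * cp * dT
Q = 1306 * 1.25 * 61
Q = 99580 J


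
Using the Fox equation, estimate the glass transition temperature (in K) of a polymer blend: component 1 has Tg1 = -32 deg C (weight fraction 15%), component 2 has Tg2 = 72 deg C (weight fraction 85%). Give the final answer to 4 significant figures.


1/Tg = w1/Tg1 + w2/Tg2 (in Kelvin)
Tg1 = 241.15 K, Tg2 = 345.15 K
1/Tg = 0.15/241.15 + 0.85/345.15
Tg = 324.2 K


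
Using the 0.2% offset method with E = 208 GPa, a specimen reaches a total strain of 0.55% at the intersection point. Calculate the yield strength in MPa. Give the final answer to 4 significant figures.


Offset strain = 0.002
Elastic strain at yield = total_strain - offset = 5.5e-03 - 0.002 = 3.5e-03
sigma_y = E * elastic_strain = 208000 * 3.5e-03
sigma_y = 728 MPa


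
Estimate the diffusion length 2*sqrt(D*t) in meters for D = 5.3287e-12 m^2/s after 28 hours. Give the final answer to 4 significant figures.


t = 28 hr = 100800 s
Diffusion length = 2*sqrt(D*t)
= 2*sqrt(5.3287e-12 * 100800)
= 1.466e-03 m


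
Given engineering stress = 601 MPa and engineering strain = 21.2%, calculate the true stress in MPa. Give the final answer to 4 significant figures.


sigma_true = sigma_eng * (1 + epsilon_eng)
sigma_true = 601 * (1 + 0.212)
sigma_true = 728.4 MPa


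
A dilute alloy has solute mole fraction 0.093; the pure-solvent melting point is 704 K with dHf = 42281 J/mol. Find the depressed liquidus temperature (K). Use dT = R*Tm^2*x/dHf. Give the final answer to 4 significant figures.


dT = R*Tm^2*x / dHf
dT = 8.314 * 704^2 * 0.093 / 42281
dT = 9.06344 K
T_new = 704 - 9.06344 = 694.9 K


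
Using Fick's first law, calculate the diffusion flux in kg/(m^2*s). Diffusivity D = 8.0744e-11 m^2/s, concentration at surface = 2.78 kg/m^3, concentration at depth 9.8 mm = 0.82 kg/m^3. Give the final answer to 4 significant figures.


J = -D * (dC/dx) = D * (C1 - C2) / dx
J = 8.0744e-11 * (2.78 - 0.82) / 9.8e-03
J = 1.615e-08 kg/(m^2*s)


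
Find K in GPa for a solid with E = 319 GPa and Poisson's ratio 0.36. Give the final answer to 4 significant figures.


K = E / (3*(1-2*nu))
K = 319 / (3*(1-2*0.36))
K = 379.8 GPa


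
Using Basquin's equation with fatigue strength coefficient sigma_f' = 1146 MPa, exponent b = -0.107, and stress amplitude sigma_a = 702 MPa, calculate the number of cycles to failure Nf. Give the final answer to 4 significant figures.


sigma_a = sigma_f' * (2*Nf)^b
2*Nf = (sigma_a / sigma_f')^(1/b)
2*Nf = (702 / 1146)^(1/-0.107)
2*Nf = 97.5504
Nf = 48.78 cycles


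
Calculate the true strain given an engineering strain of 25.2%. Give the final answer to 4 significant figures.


epsilon_true = ln(1 + epsilon_eng)
epsilon_true = ln(1 + 0.252)
epsilon_true = 0.2247


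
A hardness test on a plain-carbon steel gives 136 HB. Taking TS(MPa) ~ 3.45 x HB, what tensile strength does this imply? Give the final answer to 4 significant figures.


TS (MPa) = 3.45 * HB
TS = 3.45 * 136
TS = 469.2 MPa


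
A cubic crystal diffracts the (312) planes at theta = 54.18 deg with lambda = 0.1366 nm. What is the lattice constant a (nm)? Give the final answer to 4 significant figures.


d = lambda / (2*sin(theta))
d = 0.1366 / (2*sin(54.18 deg))
d = 0.0842316 nm
a = d * sqrt(h^2+k^2+l^2) = 0.0842316 * sqrt(14)
a = 0.3152 nm


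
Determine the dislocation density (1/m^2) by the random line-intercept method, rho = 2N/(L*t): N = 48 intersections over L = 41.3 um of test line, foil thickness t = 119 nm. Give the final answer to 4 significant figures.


rho = 2N / (L * t)
L = 41.3 um = 4.13e-05 m, t = 119 nm = 1.19e-07 m
rho = 2 * 48 / (4.13e-05 * 1.19e-07)
rho = 1.953e+13 1/m^2


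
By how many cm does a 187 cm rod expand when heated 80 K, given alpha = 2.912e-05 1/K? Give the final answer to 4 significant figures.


dL = L0 * alpha * dT
dL = 187 * 2.912e-05 * 80
dL = 0.4356 cm


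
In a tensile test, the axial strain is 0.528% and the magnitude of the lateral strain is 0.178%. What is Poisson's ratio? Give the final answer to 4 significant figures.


nu = -epsilon_lat / epsilon_axial
Lateral strain is contraction (negative), so using magnitudes:
nu = 0.178 / 0.528
nu = 0.3371


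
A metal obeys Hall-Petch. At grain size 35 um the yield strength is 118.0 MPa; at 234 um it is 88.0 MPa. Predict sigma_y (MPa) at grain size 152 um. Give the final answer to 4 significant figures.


sigma_y = sigma0 + k / sqrt(d)
1/sqrt(d1) = 1/sqrt(3.5e-05) = 169.031;  1/sqrt(d2) = 65.372
k = (sigma1 - sigma2) / (1/sqrt(d1) - 1/sqrt(d2)) = (118.0 - 88.0) / (169.031 - 65.372) = 0.289411 MPa*m^0.5
sigma0 = sigma1 - k/sqrt(d1) = 118.0 - 0.289411*169.031 = 69.0806 MPa
sigma_y(d3) = 69.0806 + 0.289411 / sqrt(1.52e-04) = 92.55 MPa


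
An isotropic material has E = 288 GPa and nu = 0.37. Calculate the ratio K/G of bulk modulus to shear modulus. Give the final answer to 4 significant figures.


G = E / (2*(1+nu))
G = 288 / (2*(1+0.37)) = 105.109 GPa
K = E / (3*(1-2*nu))
K = 288 / (3*(1-2*0.37)) = 369.231 GPa
K/G = 369.231 / 105.109 = 3.513


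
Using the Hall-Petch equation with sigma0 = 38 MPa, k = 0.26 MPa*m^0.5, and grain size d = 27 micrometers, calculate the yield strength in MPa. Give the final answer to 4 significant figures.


sigma_y = sigma0 + k / sqrt(d)
d = 27 um = 2.7e-05 m
sigma_y = 38 + 0.26 / sqrt(2.7e-05)
sigma_y = 88.04 MPa


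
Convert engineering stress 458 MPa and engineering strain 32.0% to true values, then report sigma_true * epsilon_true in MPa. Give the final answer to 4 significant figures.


sigma_true = sigma_eng * (1 + epsilon_eng)
sigma_true = 458 * (1 + 0.32) = 604.56 MPa
epsilon_true = ln(1 + epsilon_eng)
epsilon_true = ln(1 + 0.32) = 0.277632
sigma_true * epsilon_true = 604.56 * 0.277632 = 167.8 MPa


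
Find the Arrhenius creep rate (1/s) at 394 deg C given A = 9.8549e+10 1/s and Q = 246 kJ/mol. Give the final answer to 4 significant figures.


rate = A * exp(-Q / (R*T))
T = 394 + 273.15 = 667.15 K
rate = 9.8549e+10 * exp(-246e3 / (8.314 * 667.15))
rate = 5.399e-09 1/s


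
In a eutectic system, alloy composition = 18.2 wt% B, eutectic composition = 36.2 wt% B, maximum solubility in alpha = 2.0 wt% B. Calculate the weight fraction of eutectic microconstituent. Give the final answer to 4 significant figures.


f_primary = (C_e - C0) / (C_e - C_alpha_max)
f_primary = (36.2 - 18.2) / (36.2 - 2.0)
f_primary = 0.526316
f_eutectic = 1 - 0.526316 = 0.4737
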